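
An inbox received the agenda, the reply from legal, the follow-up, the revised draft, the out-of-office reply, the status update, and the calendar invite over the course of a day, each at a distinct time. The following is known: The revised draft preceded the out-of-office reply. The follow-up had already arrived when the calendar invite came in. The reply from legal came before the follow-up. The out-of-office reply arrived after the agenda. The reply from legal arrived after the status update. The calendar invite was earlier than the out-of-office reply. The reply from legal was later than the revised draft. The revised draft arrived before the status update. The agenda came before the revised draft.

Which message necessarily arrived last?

Every other message has a chain of constraints placing it before the out-of-office reply, so the out-of-office reply is last.

the out-of-office reply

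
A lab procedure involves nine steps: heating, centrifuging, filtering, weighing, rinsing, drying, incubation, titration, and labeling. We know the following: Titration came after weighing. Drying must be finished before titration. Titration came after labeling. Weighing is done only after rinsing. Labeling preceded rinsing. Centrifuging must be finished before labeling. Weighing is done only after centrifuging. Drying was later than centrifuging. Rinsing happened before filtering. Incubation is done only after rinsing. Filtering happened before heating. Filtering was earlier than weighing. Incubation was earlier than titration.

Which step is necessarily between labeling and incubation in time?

rinsing

Tracing the constraints gives labeling → rinsing → incubation, so rinsing sits after labeling and before incubation.
No other step is forced both after labeling and before incubation.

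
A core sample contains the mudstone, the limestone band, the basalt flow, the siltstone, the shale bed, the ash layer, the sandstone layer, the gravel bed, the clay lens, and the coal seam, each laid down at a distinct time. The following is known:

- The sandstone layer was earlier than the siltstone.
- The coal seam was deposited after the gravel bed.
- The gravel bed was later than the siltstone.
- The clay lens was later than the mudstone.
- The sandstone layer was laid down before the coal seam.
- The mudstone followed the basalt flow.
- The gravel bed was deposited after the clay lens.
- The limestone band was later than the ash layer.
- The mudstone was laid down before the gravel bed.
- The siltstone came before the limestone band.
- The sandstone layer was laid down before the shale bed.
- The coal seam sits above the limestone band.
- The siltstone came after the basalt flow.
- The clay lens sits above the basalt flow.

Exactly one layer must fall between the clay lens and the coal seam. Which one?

Tracing the constraints gives the clay lens → the gravel bed → the coal seam, so the gravel bed sits after the clay lens and before the coal seam.
No other layer is forced both after the clay lens and before the coal seam.

the gravel bed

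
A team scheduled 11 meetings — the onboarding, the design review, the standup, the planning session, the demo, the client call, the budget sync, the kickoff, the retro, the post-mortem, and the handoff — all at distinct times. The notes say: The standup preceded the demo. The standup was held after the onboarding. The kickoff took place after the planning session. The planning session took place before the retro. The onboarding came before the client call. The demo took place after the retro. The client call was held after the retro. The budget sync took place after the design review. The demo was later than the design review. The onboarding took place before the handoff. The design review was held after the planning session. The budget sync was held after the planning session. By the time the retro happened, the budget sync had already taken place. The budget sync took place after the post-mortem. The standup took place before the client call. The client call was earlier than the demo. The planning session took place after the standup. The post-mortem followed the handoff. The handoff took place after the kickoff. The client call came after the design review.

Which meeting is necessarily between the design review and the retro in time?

the budget sync

Tracing the constraints gives the design review → the budget sync → the retro, so the budget sync sits after the design review and before the retro.
No other meeting is forced both after the design review and before the retro.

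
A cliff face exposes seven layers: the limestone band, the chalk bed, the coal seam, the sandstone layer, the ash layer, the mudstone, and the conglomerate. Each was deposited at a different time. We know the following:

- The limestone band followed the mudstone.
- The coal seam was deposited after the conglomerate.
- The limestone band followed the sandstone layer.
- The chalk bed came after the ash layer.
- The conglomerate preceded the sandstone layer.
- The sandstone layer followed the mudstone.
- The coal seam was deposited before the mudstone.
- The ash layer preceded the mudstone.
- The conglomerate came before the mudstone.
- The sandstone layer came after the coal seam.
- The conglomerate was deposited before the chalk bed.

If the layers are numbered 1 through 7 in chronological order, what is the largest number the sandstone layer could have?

The sandstone layer must come before the limestone band — 1 layer forced after it.
Everything else can be placed before the sandstone layer in some valid order, so the sandstone layer can sit as late as position 7 − 1 = 6.

6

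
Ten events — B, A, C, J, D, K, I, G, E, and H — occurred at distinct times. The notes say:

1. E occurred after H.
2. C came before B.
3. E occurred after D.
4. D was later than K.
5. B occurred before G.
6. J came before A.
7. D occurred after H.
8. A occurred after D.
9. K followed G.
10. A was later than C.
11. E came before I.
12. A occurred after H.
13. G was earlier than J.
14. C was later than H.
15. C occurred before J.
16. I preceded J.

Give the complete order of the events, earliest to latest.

H, C, B, G, K, D, E, I, J, A

The constraints fix every adjacent pair, so only one ordering works:
H → C → B → G → K → D → E → I → J → A.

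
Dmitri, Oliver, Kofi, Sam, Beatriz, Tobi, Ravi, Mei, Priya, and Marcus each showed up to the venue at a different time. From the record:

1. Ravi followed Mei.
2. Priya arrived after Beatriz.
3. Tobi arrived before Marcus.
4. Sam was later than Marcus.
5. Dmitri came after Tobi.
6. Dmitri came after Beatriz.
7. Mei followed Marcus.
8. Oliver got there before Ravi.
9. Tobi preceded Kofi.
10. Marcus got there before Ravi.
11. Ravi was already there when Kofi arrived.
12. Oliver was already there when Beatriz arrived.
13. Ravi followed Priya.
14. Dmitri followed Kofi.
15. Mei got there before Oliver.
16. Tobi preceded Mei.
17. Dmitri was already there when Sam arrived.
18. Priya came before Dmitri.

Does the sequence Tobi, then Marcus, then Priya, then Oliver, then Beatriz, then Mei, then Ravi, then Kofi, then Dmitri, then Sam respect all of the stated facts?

The constraints require Mei before Oliver, but in the proposed sequence Oliver appears ahead of Mei. That one violation is enough.

no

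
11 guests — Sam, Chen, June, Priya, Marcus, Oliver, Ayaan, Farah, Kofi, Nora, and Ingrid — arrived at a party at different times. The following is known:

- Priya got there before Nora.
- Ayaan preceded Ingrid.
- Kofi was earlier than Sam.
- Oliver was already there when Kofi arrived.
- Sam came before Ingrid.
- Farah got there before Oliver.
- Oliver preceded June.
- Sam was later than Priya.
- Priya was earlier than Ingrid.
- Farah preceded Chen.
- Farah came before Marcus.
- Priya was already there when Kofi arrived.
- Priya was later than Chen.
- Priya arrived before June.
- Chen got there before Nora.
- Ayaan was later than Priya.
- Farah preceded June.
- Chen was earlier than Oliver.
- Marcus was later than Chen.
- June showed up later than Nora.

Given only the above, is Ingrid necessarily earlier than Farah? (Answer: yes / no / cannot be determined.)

no

Tracing the constraints gives Farah → Chen → Priya → Ingrid, so Farah must come before Ingrid.
That means Ingrid cannot be before Farah.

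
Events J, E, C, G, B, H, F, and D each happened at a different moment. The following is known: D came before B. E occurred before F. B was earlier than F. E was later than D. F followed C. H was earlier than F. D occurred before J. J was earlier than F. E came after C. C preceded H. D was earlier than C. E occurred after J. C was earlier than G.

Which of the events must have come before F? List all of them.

Directly stated before F: B, C, E, H, and J.
D reaches F via D → B → F.
No chain forces G ahead of F.

B, C, D, E, H, J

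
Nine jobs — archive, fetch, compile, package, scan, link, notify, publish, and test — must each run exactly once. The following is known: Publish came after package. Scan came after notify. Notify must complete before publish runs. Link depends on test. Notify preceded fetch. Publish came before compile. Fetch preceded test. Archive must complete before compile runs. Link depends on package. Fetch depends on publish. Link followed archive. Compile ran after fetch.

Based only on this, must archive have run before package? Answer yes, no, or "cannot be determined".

No chain of stated constraints runs from archive to package, and none runs from package to archive either.
So the relative order of archive and package is not fixed by the given facts.

cannot be determined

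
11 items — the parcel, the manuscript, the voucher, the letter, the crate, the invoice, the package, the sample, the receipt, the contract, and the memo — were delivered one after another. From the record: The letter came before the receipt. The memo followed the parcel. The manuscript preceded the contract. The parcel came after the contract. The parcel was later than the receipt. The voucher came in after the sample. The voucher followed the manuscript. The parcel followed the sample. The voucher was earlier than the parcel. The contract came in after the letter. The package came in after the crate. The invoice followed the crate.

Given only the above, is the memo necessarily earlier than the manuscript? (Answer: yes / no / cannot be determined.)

Tracing the constraints gives the manuscript → the voucher → the parcel → the memo, so the manuscript must come before the memo.
That means the memo cannot be before the manuscript.

no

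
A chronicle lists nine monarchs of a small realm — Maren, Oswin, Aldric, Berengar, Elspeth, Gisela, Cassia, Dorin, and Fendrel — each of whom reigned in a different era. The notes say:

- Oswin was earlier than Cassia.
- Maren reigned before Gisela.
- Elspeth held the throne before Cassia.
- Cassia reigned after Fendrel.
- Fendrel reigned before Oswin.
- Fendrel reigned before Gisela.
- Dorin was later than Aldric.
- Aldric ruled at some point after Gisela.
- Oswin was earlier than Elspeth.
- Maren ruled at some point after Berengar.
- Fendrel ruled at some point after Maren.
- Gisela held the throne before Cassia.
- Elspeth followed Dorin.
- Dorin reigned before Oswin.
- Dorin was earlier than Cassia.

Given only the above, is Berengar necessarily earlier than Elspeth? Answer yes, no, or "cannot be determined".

yes

Chain the constraints: Berengar → Maren → Fendrel → Oswin → Elspeth. Each link is directly stated, so Berengar comes before Elspeth.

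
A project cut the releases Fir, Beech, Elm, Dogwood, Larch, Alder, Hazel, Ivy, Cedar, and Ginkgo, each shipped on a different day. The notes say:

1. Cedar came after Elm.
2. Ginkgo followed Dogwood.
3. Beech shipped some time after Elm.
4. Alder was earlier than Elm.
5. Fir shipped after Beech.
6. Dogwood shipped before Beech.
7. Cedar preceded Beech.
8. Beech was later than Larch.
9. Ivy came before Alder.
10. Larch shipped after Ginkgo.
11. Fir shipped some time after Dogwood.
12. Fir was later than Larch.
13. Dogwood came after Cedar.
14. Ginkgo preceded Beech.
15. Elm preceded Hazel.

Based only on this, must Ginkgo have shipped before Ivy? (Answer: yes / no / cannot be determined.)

no

Tracing the constraints gives Ivy → Alder → Elm → Cedar → Dogwood → Ginkgo, so Ivy must come before Ginkgo.
That means Ginkgo cannot be before Ivy.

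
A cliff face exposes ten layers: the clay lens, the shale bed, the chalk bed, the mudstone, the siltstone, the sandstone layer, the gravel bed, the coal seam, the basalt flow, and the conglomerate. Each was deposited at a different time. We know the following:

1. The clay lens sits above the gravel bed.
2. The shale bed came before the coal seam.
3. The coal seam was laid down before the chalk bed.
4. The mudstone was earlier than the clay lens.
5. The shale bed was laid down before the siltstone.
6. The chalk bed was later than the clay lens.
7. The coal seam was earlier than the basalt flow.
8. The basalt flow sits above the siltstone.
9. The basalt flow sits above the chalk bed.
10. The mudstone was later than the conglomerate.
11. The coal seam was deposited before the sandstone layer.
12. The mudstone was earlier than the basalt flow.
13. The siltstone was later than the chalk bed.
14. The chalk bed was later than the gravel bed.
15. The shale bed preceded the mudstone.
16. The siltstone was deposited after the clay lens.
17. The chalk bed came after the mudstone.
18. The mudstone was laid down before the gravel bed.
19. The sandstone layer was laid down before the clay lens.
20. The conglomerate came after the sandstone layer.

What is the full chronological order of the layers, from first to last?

The constraints fix every adjacent pair, so only one ordering works:
the shale bed → the coal seam → the sandstone layer → the conglomerate → the mudstone → the gravel bed → the clay lens → the chalk bed → the siltstone → the basalt flow.

the shale bed, the coal seam, the sandstone layer, the conglomerate, the mudstone, the gravel bed, the clay lens, the chalk bed, the siltstone, the basalt flow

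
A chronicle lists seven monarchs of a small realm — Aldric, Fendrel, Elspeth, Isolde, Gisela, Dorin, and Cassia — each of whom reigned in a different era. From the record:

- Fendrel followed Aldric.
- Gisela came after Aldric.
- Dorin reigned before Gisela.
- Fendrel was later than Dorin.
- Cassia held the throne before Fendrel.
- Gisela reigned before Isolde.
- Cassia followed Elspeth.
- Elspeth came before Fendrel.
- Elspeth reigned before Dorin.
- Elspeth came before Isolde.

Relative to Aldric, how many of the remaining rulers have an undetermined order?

Forced after Aldric: Fendrel, Gisela, and Isolde.
That leaves Cassia, Dorin, and Elspeth with no forced order relative to Aldric — 3.

3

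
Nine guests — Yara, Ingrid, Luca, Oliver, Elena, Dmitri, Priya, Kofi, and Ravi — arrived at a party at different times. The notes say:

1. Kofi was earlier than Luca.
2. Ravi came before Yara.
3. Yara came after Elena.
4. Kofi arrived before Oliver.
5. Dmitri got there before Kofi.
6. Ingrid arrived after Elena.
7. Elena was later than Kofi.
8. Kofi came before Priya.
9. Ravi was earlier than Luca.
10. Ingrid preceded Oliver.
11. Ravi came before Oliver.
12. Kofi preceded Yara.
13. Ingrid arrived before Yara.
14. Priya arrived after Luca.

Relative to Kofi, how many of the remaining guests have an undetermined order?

1

Forced before Kofi: Dmitri; forced after Kofi: Elena, Ingrid, Luca, Oliver, Priya, and Yara.
That leaves Ravi with no forced order relative to Kofi — 1.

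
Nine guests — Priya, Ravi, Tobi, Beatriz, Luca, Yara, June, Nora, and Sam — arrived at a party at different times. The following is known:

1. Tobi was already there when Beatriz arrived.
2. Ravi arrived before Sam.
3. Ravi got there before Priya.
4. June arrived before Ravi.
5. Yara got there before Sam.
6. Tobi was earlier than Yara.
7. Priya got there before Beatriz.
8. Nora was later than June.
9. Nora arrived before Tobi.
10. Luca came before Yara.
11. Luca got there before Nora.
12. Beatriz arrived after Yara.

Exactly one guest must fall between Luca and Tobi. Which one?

Tracing the constraints gives Luca → Nora → Tobi, so Nora sits after Luca and before Tobi.
No other guest is forced both after Luca and before Tobi.

Nora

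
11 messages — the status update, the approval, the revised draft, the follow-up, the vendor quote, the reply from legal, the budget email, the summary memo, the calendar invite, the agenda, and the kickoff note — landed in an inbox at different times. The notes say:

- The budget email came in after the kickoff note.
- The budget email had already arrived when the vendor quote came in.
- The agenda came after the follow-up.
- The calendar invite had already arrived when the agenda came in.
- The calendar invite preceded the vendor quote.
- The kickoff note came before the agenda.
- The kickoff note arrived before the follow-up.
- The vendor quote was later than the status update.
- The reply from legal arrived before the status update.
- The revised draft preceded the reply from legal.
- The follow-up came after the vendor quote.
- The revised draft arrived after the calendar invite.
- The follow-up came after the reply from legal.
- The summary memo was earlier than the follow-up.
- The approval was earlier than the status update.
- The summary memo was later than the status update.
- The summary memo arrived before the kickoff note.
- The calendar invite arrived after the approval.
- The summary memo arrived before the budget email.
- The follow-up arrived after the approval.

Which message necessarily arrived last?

the agenda

Every other message has a chain of constraints placing it before the agenda, so the agenda is last.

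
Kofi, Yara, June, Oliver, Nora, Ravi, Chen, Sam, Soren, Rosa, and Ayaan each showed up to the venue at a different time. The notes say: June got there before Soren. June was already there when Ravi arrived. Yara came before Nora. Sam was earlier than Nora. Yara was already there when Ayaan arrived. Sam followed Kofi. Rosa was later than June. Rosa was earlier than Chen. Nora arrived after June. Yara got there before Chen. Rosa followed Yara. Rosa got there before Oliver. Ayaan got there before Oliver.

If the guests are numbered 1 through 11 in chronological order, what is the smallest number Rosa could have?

3

June and Yara must both come before Rosa — 2 forced predecessors.
Nothing else is forced ahead of Rosa, so their earliest slot is position 2 + 1 = 3.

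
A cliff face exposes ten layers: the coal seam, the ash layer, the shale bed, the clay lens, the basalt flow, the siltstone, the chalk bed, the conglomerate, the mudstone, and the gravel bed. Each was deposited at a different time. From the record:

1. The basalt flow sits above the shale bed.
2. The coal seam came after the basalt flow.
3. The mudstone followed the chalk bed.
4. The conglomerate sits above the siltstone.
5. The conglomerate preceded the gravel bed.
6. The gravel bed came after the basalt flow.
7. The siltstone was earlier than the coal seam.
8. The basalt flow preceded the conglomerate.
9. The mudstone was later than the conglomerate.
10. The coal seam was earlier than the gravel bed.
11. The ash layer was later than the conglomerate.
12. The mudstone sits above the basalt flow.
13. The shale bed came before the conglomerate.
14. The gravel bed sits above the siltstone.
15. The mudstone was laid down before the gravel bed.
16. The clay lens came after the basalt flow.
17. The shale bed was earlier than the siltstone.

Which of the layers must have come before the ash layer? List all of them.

Directly stated before the ash layer: the conglomerate.
The basalt flow reaches the ash layer via the basalt flow → the conglomerate → the ash layer.
The shale bed reaches the ash layer via the shale bed → the conglomerate → the ash layer.
The siltstone reaches the ash layer via the siltstone → the conglomerate → the ash layer.

the basalt flow, the conglomerate, the shale bed, the siltstone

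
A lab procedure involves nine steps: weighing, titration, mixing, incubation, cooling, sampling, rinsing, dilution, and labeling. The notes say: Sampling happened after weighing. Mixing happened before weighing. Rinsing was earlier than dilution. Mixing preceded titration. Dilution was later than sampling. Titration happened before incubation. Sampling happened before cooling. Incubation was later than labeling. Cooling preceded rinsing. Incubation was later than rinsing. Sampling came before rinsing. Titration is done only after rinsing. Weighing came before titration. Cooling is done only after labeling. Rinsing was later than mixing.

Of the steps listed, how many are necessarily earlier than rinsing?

5

Directly stated before rinsing: cooling, mixing, and sampling.
Labeling reaches rinsing via labeling → cooling → rinsing.
Weighing reaches rinsing via weighing → sampling → rinsing.
That's cooling, labeling, mixing, sampling, and weighing — 5 in all.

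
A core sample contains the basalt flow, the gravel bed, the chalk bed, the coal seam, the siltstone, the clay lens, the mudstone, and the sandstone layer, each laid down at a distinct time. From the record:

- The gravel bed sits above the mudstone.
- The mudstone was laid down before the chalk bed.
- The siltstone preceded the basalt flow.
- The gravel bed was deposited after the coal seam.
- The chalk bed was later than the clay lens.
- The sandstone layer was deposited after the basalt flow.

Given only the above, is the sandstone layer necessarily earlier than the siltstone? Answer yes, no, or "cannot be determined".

Tracing the constraints gives the siltstone → the basalt flow → the sandstone layer, so the siltstone must come before the sandstone layer.
That means the sandstone layer cannot be before the siltstone.

no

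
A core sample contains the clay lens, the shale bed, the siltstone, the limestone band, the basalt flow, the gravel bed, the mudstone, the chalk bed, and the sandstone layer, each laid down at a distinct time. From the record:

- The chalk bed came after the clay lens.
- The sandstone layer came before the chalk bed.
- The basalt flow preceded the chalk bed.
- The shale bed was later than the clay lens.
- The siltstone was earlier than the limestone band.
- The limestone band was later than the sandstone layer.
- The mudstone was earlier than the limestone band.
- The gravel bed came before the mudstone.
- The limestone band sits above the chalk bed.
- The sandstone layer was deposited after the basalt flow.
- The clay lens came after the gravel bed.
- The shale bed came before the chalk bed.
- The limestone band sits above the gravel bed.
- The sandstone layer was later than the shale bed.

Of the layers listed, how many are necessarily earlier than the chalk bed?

Directly stated before the chalk bed: the basalt flow, the clay lens, the sandstone layer, and the shale bed.
The gravel bed reaches the chalk bed via the gravel bed → the clay lens → the chalk bed.
That's the basalt flow, the clay lens, the gravel bed, the sandstone layer, and the shale bed — 5 in all.

5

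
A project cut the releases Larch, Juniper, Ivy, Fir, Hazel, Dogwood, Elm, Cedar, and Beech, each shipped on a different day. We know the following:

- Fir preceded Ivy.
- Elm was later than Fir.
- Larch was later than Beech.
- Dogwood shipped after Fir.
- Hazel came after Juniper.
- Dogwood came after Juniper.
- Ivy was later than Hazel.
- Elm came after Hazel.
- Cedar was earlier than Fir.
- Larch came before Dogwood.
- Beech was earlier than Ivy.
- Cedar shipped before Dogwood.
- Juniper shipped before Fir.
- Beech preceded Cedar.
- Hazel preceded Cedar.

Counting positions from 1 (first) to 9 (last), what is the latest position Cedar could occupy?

5

Cedar must come before Dogwood, Elm, Fir, and Ivy — 4 releases forced after it.
Everything else can be placed before Cedar in some valid order, so Cedar can sit as late as position 9 − 4 = 5.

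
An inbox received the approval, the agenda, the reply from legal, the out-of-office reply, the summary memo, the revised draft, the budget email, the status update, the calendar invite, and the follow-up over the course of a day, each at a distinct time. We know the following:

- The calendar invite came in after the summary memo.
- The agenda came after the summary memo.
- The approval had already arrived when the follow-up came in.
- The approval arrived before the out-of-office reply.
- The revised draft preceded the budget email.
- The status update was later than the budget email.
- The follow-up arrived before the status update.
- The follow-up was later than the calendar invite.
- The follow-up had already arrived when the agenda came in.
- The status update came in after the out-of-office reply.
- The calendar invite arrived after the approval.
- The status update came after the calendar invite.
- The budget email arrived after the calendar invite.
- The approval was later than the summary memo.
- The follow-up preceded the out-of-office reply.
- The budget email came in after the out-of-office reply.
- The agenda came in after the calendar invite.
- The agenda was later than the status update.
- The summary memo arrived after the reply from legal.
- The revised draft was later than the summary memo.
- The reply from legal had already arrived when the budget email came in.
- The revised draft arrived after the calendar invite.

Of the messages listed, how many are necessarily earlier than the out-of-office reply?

5

Directly stated before the out-of-office reply: the approval and the follow-up.
The calendar invite reaches the out-of-office reply via the calendar invite → the follow-up → the out-of-office reply.
The reply from legal reaches the out-of-office reply via the reply from legal → the summary memo → the approval → the out-of-office reply.
The summary memo reaches the out-of-office reply via the summary memo → the approval → the out-of-office reply.
No chain forces the agenda (or any of the others) ahead of the out-of-office reply.
That's the approval, the calendar invite, the follow-up, the reply from legal, and the summary memo — 5 in all.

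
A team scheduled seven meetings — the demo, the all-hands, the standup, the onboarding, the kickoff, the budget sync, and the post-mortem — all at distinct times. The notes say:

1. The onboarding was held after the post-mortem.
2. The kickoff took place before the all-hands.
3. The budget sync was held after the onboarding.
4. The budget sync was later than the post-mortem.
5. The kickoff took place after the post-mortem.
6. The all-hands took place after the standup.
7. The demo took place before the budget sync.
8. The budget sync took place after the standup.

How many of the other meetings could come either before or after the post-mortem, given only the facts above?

Forced after the post-mortem: the all-hands, the budget sync, the kickoff, and the onboarding.
That leaves the demo and the standup with no forced order relative to the post-mortem — 2.

2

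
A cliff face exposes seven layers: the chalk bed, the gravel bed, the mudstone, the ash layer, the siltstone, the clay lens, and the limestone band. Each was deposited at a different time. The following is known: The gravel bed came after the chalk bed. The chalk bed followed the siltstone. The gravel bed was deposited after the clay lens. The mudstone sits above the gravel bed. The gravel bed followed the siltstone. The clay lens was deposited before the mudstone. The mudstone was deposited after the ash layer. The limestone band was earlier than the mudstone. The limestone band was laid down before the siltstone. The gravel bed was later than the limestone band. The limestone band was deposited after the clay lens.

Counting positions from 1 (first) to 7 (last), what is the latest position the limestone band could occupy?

The limestone band must come before the chalk bed, the gravel bed, the mudstone, and the siltstone — 4 layers forced after it.
Everything else can be placed before the limestone band in some valid order, so the limestone band can sit as late as position 7 − 4 = 3.

3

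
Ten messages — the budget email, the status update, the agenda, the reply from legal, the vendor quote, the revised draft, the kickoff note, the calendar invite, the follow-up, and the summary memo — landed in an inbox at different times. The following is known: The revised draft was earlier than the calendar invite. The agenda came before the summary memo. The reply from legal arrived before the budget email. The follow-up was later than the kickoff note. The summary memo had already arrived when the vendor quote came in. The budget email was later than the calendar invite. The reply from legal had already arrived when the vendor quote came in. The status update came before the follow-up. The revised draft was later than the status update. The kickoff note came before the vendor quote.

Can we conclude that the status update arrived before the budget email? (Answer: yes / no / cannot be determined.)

yes

Chain the constraints: the status update → the revised draft → the calendar invite → the budget email. Each link is directly stated, so the status update comes before the budget email.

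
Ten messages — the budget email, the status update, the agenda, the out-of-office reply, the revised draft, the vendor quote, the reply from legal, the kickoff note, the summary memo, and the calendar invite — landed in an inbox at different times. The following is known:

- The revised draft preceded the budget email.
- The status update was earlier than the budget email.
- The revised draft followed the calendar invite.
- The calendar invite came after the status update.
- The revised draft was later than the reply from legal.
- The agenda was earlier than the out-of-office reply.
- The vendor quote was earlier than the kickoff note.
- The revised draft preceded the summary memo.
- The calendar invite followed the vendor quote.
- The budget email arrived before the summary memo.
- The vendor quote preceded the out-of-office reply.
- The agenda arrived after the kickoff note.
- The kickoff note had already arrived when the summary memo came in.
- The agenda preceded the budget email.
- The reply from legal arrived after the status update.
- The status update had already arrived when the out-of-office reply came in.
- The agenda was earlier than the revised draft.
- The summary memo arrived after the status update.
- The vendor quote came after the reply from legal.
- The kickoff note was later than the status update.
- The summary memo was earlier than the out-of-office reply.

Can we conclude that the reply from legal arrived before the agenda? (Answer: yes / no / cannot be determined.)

Chain the constraints: the reply from legal → the vendor quote → the kickoff note → the agenda. Each link is directly stated, so the reply from legal comes before the agenda.

yes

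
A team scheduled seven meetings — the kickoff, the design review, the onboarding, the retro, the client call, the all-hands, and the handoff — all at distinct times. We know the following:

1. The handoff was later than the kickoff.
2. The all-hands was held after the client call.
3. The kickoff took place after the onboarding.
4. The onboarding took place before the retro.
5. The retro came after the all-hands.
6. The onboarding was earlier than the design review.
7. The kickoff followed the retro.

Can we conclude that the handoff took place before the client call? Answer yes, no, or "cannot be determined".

Tracing the constraints gives the client call → the all-hands → the retro → the kickoff → the handoff, so the client call must come before the handoff.
That means the handoff cannot be before the client call.

no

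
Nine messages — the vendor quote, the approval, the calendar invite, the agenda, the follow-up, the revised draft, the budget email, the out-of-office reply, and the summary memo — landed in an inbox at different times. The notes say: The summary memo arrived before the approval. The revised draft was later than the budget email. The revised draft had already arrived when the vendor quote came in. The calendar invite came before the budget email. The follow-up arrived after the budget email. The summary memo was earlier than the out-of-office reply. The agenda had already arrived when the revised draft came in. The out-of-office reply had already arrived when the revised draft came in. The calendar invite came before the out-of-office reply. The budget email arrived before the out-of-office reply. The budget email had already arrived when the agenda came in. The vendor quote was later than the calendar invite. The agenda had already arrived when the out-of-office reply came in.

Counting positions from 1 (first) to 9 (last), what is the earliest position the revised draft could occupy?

The agenda, the budget email, the calendar invite, the out-of-office reply, and the summary memo must all come before the revised draft — 5 forced predecessors.
Nothing else is forced ahead of the revised draft, so its earliest slot is position 5 + 1 = 6.

6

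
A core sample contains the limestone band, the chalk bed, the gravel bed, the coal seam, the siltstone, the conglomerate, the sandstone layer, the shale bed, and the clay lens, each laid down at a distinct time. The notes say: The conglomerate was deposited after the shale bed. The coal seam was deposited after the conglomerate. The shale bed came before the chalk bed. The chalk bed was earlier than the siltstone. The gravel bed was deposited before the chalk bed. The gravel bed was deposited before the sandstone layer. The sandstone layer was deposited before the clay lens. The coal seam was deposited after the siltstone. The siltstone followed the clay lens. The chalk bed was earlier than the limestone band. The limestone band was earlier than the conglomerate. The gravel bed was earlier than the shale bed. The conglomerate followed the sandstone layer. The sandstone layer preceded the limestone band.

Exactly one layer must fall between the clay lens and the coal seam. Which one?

Tracing the constraints gives the clay lens → the siltstone → the coal seam, so the siltstone sits after the clay lens and before the coal seam.
No other layer is forced both after the clay lens and before the coal seam.

the siltstone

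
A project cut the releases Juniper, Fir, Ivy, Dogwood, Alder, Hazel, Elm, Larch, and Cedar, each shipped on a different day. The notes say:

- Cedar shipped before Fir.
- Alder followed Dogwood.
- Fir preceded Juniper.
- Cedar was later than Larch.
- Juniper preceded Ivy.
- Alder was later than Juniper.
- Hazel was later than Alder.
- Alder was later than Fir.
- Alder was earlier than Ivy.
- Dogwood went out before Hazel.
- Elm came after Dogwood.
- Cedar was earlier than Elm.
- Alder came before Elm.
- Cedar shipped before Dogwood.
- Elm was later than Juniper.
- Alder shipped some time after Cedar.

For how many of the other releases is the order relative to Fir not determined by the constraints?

Forced before Fir: Cedar and Larch; forced after Fir: Alder, Elm, Hazel, Ivy, and Juniper.
That leaves Dogwood with no forced order relative to Fir — 1.

1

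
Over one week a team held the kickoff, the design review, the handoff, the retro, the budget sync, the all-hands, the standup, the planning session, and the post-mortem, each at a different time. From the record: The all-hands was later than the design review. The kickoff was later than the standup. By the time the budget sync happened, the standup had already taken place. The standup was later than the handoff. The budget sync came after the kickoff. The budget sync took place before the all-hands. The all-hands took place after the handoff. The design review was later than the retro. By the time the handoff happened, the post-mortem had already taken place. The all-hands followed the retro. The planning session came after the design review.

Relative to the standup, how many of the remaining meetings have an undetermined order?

Forced before the standup: the handoff and the post-mortem; forced after the standup: the all-hands, the budget sync, and the kickoff.
That leaves the design review, the planning session, and the retro with no forced order relative to the standup — 3.

3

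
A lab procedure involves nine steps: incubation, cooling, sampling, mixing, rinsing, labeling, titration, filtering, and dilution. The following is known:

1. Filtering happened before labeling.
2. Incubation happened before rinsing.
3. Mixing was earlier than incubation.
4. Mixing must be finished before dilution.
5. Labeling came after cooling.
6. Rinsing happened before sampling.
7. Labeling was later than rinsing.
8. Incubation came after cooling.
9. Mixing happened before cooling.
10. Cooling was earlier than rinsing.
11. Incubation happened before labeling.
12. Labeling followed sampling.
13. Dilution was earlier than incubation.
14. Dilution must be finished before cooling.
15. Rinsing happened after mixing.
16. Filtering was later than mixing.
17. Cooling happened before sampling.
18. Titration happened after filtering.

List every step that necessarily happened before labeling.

Directly stated before labeling: cooling, filtering, incubation, rinsing, and sampling.
Dilution reaches labeling via dilution → cooling → labeling.
Mixing reaches labeling via mixing → rinsing → labeling.
No chain forces titration ahead of labeling.

cooling, dilution, filtering, incubation, mixing, rinsing, sampling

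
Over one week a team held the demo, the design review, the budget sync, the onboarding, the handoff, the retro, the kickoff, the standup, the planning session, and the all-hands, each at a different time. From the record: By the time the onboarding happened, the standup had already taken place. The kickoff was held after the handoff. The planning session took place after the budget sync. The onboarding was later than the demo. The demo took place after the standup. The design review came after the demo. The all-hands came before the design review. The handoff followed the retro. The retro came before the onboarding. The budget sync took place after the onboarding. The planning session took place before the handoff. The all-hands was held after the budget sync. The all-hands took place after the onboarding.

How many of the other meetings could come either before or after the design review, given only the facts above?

3

Forced before the design review: the all-hands, the budget sync, the demo, the onboarding, the retro, and the standup.
That leaves the handoff, the kickoff, and the planning session with no forced order relative to the design review — 3.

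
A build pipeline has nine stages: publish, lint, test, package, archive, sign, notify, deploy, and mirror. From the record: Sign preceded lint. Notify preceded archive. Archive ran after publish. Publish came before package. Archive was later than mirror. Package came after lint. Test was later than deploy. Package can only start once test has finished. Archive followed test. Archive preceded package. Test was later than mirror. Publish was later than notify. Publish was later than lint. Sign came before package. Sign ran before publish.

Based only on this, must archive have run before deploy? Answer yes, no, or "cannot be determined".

no

Tracing the constraints gives deploy → test → archive, so deploy must come before archive.
That means archive cannot be before deploy.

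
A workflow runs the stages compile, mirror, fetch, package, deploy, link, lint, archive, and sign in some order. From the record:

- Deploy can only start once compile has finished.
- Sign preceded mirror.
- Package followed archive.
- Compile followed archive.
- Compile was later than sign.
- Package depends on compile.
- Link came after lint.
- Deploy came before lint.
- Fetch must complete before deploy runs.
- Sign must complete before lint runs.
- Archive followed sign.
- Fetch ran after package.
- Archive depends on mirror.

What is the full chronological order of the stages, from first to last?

sign, mirror, archive, compile, package, fetch, deploy, lint, link

The constraints fix every adjacent pair, so only one ordering works:
sign → mirror → archive → compile → package → fetch → deploy → lint → link.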